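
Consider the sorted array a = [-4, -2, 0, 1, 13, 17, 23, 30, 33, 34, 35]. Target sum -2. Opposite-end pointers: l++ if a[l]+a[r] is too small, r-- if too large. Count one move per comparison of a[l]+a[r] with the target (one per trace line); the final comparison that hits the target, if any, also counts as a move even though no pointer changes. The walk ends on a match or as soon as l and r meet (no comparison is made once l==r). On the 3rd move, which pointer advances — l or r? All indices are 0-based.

r

[0,10] -4+35=31 >-2 → r--
[0,9] -4+34=30 >-2 → r--
[0,8] -4+33=29 >-2 → r--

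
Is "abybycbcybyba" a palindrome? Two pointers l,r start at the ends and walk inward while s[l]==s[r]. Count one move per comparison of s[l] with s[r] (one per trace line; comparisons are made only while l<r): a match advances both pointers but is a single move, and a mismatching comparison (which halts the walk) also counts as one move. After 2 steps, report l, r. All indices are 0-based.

l=2, r=10

[0,12] 'a'=='a' → l++,r--
[1,11] 'b'=='b' → l++,r--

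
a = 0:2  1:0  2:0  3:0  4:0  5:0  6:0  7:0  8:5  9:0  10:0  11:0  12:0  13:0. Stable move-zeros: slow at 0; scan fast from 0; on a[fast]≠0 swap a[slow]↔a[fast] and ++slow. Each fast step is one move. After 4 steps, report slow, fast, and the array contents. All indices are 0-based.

(s=0,f=0) a[fast]=2≠0 swap→a[0]=2 → slow++,fast++
(s=1,f=1) a[fast]=0 → fast++
(s=1,f=2) a[fast]=0 → fast++
(s=1,f=3) a[fast]=0 → fast++

slow=1, fast=4, a=[2, 0, 0, 0, 0, 0, 0, 0, 5, 0, 0, 0, 0, 0]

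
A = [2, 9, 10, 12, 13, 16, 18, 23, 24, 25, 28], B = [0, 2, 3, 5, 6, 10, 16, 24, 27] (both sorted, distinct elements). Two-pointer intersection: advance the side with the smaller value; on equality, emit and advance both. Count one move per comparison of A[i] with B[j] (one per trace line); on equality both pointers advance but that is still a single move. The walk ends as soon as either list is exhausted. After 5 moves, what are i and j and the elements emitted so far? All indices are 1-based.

i=1 j=1: 2>0, j++
i=1 j=2: 2==2 emit, i++,j++
i=2 j=3: 9>3, j++
i=2 j=4: 9>5, j++
i=2 j=5: 9>6, j++

i=2, j=6, emitted=[2]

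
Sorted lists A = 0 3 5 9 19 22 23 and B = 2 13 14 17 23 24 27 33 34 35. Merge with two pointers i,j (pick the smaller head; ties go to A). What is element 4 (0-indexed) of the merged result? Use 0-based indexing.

merged[4] = 9

i=0 j=0: A[i]=0<=B[j]=2 take 0, i++
i=1 j=0: A[i]=3>B[j]=2 take 2, j++
i=1 j=1: A[i]=3<=B[j]=13 take 3, i++
i=2 j=1: A[i]=5<=B[j]=13 take 5, i++
i=3 j=1: A[i]=9<=B[j]=13 take 9, i++
i=4 j=1: A[i]=19>B[j]=13 take 13, j++
i=4 j=2: A[i]=19>B[j]=14 take 14, j++
i=4 j=3: A[i]=19>B[j]=17 take 17, j++
i=4 j=4: A[i]=19<=B[j]=23 take 19, i++
i=5 j=4: A[i]=22<=B[j]=23 take 22, i++
i=6 j=4: A[i]=23<=B[j]=23 take 23, i++
i=7 j=4: A done, take B[j]=23, j++
i=7 j=5: A done, take B[j]=24, j++
i=7 j=6: A done, take B[j]=27, j++
i=7 j=7: A done, take B[j]=33, j++
i=7 j=8: A done, take B[j]=34, j++
i=7 j=9: A done, take B[j]=35, j++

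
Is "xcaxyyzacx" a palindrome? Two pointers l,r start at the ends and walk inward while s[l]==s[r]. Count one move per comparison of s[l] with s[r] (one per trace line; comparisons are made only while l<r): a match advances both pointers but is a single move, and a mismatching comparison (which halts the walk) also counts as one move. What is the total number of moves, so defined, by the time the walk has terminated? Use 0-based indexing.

4 moves

l=0 r=9: 'x'=='x', l++,r--
l=1 r=8: 'c'=='c', l++,r--
l=2 r=7: 'a'=='a', l++,r--
l=3 r=6: 'x'!='z', stop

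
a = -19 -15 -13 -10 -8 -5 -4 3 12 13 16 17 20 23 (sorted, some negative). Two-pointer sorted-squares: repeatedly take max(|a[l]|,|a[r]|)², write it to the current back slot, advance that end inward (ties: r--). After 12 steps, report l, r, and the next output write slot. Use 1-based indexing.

l=7, r=8, next write slot=2

[1,14] |-19|<=|23| out[14]=529 → r--
[1,13] |-19|<=|20| out[13]=400 → r--
[1,12] |-19|>|17| out[12]=361 → l++
[2,12] |-15|<=|17| out[11]=289 → r--
[2,11] |-15|<=|16| out[10]=256 → r--
[2,10] |-15|>|13| out[9]=225 → l++
[3,10] |-13|<=|13| out[8]=169 → r--
[3,9] |-13|>|12| out[7]=169 → l++
[4,9] |-10|<=|12| out[6]=144 → r--
[4,8] |-10|>|3| out[5]=100 → l++
[5,8] |-8|>|3| out[4]=64 → l++
[6,8] |-5|>|3| out[3]=25 → l++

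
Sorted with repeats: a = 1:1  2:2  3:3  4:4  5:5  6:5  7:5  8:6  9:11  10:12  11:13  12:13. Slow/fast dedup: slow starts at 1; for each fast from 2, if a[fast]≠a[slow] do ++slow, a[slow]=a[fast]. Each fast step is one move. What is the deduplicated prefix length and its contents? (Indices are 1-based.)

slow=1 fast=2: a[fast]=2≠a[slow]=1 write a[2]=2, slow++,fast++
slow=2 fast=3: a[fast]=3≠a[slow]=2 write a[3]=3, slow++,fast++
slow=3 fast=4: a[fast]=4≠a[slow]=3 write a[4]=4, slow++,fast++
slow=4 fast=5: a[fast]=5≠a[slow]=4 write a[5]=5, slow++,fast++
slow=5 fast=6: a[fast]=5=a[slow] dup, fast++
slow=5 fast=7: a[fast]=5=a[slow] dup, fast++
slow=5 fast=8: a[fast]=6≠a[slow]=5 write a[6]=6, slow++,fast++
slow=6 fast=9: a[fast]=11≠a[slow]=6 write a[7]=11, slow++,fast++
slow=7 fast=10: a[fast]=12≠a[slow]=11 write a[8]=12, slow++,fast++
slow=8 fast=11: a[fast]=13≠a[slow]=12 write a[9]=13, slow++,fast++
slow=9 fast=12: a[fast]=13=a[slow] dup, fast++

length 9; prefix = [1, 2, 3, 4, 5, 6, 11, 12, 13]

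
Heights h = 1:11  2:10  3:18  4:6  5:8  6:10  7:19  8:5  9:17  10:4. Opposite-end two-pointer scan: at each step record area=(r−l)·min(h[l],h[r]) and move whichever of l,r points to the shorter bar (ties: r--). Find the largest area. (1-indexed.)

l=1 r=10: min(11,4)*9=36 best=36 *, r--
l=1 r=9: min(11,17)*8=88 best=88 *, l++
l=2 r=9: min(10,17)*7=70 best=88, l++
l=3 r=9: min(18,17)*6=102 best=102 *, r--
l=3 r=8: min(18,5)*5=25 best=102, r--
l=3 r=7: min(18,19)*4=72 best=102, l++
l=4 r=7: min(6,19)*3=18 best=102, l++
l=5 r=7: min(8,19)*2=16 best=102, l++
l=6 r=7: min(10,19)*1=10 best=102, l++

max area = 102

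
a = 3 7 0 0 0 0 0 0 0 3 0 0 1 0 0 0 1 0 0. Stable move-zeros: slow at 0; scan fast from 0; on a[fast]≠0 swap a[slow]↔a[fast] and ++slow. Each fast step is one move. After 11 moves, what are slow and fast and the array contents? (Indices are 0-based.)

slow=3, fast=11, a=[3, 7, 3, 0, 0, 0, 0, 0, 0, 0, 0, 0, 1, 0, 0, 0, 1, 0, 0]

slow=0 fast=0: a[fast]=3≠0 swap→a[0]=3, slow++,fast++
slow=1 fast=1: a[fast]=7≠0 swap→a[1]=7, slow++,fast++
slow=2 fast=2: a[fast]=0, fast++
slow=2 fast=3: a[fast]=0, fast++
slow=2 fast=4: a[fast]=0, fast++
slow=2 fast=5: a[fast]=0, fast++
slow=2 fast=6: a[fast]=0, fast++
slow=2 fast=7: a[fast]=0, fast++
slow=2 fast=8: a[fast]=0, fast++
slow=2 fast=9: a[fast]=3≠0 swap→a[2]=3, slow++,fast++
slow=3 fast=10: a[fast]=0, fast++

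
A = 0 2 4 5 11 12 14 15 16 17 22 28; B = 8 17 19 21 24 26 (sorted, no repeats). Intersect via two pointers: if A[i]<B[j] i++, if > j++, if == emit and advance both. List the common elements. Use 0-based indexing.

[i=0,j=0] 0<8 → i++
[i=1,j=0] 2<8 → i++
[i=2,j=0] 4<8 → i++
[i=3,j=0] 5<8 → i++
[i=4,j=0] 11>8 → j++
[i=4,j=1] 11<17 → i++
[i=5,j=1] 12<17 → i++
[i=6,j=1] 14<17 → i++
[i=7,j=1] 15<17 → i++
[i=8,j=1] 16<17 → i++
[i=9,j=1] 17==17 emit → i++,j++
[i=10,j=2] 22>19 → j++
[i=10,j=3] 22>21 → j++
[i=10,j=4] 22<24 → i++
[i=11,j=4] 28>24 → j++
[i=11,j=5] 28>26 → j++

intersection = [17]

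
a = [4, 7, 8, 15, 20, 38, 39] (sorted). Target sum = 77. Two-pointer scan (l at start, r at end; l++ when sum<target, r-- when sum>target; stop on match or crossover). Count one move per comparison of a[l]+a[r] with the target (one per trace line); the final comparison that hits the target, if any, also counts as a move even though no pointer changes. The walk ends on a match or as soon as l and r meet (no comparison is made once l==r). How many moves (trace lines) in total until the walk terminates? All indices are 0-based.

6 moves

l=0 r=6: 4+39=43 <77, l++
l=1 r=6: 7+39=46 <77, l++
l=2 r=6: 8+39=47 <77, l++
l=3 r=6: 15+39=54 <77, l++
l=4 r=6: 20+39=59 <77, l++
l=5 r=6: 38+39=77, found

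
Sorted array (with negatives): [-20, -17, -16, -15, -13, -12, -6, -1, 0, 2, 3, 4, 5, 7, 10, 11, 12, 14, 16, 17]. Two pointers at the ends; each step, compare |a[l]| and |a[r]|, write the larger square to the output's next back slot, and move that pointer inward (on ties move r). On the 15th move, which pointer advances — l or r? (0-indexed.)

l=0 r=19: |-20|>|17| out[19]=400, l++
l=1 r=19: |-17|<=|17| out[18]=289, r--
l=1 r=18: |-17|>|16| out[17]=289, l++
l=2 r=18: |-16|<=|16| out[16]=256, r--
l=2 r=17: |-16|>|14| out[15]=256, l++
l=3 r=17: |-15|>|14| out[14]=225, l++
l=4 r=17: |-13|<=|14| out[13]=196, r--
l=4 r=16: |-13|>|12| out[12]=169, l++
l=5 r=16: |-12|<=|12| out[11]=144, r--
l=5 r=15: |-12|>|11| out[10]=144, l++
l=6 r=15: |-6|<=|11| out[9]=121, r--
l=6 r=14: |-6|<=|10| out[8]=100, r--
l=6 r=13: |-6|<=|7| out[7]=49, r--
l=6 r=12: |-6|>|5| out[6]=36, l++
l=7 r=12: |-1|<=|5| out[5]=25, r--

r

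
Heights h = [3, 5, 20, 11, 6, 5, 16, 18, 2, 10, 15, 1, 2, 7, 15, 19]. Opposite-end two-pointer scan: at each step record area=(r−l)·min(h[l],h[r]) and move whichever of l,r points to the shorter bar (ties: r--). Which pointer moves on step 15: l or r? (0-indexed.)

[0,15] min(3,19)*15=45 best=45 * → l++
[1,15] min(5,19)*14=70 best=70 * → l++
[2,15] min(20,19)*13=247 best=247 * → r--
[2,14] min(20,15)*12=180 best=247 → r--
[2,13] min(20,7)*11=77 best=247 → r--
[2,12] min(20,2)*10=20 best=247 → r--
[2,11] min(20,1)*9=9 best=247 → r--
[2,10] min(20,15)*8=120 best=247 → r--
[2,9] min(20,10)*7=70 best=247 → r--
[2,8] min(20,2)*6=12 best=247 → r--
[2,7] min(20,18)*5=90 best=247 → r--
[2,6] min(20,16)*4=64 best=247 → r--
[2,5] min(20,5)*3=15 best=247 → r--
[2,4] min(20,6)*2=12 best=247 → r--
[2,3] min(20,11)*1=11 best=247 → r--

r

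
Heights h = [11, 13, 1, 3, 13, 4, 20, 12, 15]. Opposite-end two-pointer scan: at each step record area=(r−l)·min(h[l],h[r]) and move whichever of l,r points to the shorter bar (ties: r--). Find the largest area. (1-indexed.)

[1,9] min(11,15)*8=88 best=88 * → l++
[2,9] min(13,15)*7=91 best=91 * → l++
[3,9] min(1,15)*6=6 best=91 → l++
[4,9] min(3,15)*5=15 best=91 → l++
[5,9] min(13,15)*4=52 best=91 → l++
[6,9] min(4,15)*3=12 best=91 → l++
[7,9] min(20,15)*2=30 best=91 → r--
[7,8] min(20,12)*1=12 best=91 → r--

max area = 91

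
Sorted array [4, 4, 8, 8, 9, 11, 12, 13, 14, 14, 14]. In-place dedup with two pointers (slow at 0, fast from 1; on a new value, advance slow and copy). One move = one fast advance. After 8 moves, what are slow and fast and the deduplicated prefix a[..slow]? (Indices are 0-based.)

slow=6, fast=9, prefix=[4, 8, 9, 11, 12, 13, 14]

(s=0,f=1) a[fast]=4=a[slow] dup → fast++
(s=0,f=2) a[fast]=8≠a[slow]=4 write a[1]=8 → slow++,fast++
(s=1,f=3) a[fast]=8=a[slow] dup → fast++
(s=1,f=4) a[fast]=9≠a[slow]=8 write a[2]=9 → slow++,fast++
(s=2,f=5) a[fast]=11≠a[slow]=9 write a[3]=11 → slow++,fast++
(s=3,f=6) a[fast]=12≠a[slow]=11 write a[4]=12 → slow++,fast++
(s=4,f=7) a[fast]=13≠a[slow]=12 write a[5]=13 → slow++,fast++
(s=5,f=8) a[fast]=14≠a[slow]=13 write a[6]=14 → slow++,fast++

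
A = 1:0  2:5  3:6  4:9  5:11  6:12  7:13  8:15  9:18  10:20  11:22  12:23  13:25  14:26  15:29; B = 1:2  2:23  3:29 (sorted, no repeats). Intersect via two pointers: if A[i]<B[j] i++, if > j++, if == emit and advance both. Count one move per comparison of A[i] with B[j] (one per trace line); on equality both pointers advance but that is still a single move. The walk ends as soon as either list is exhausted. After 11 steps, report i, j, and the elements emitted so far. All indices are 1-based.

i=11, j=2, emitted=[]

[i=1,j=1] 0<2 → i++
[i=2,j=1] 5>2 → j++
[i=2,j=2] 5<23 → i++
[i=3,j=2] 6<23 → i++
[i=4,j=2] 9<23 → i++
[i=5,j=2] 11<23 → i++
[i=6,j=2] 12<23 → i++
[i=7,j=2] 13<23 → i++
[i=8,j=2] 15<23 → i++
[i=9,j=2] 18<23 → i++
[i=10,j=2] 20<23 → i++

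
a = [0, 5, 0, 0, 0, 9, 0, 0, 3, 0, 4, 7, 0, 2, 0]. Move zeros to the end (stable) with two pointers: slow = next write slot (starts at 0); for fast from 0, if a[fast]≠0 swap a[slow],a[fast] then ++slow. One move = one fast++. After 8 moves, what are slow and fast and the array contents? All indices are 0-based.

slow=2, fast=8, a=[5, 9, 0, 0, 0, 0, 0, 0, 3, 0, 4, 7, 0, 2, 0]

(s=0,f=0) a[fast]=0 → fast++
(s=0,f=1) a[fast]=5≠0 swap→a[0]=5 → slow++,fast++
(s=1,f=2) a[fast]=0 → fast++
(s=1,f=3) a[fast]=0 → fast++
(s=1,f=4) a[fast]=0 → fast++
(s=1,f=5) a[fast]=9≠0 swap→a[1]=9 → slow++,fast++
(s=2,f=6) a[fast]=0 → fast++
(s=2,f=7) a[fast]=0 → fast++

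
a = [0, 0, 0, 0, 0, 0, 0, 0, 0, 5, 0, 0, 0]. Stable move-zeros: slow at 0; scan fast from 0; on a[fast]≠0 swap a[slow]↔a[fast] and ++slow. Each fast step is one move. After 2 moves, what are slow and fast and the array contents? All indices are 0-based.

slow=0 fast=0: a[fast]=0, fast++
slow=0 fast=1: a[fast]=0, fast++

slow=0, fast=2, a=[0, 0, 0, 0, 0, 0, 0, 0, 0, 5, 0, 0, 0]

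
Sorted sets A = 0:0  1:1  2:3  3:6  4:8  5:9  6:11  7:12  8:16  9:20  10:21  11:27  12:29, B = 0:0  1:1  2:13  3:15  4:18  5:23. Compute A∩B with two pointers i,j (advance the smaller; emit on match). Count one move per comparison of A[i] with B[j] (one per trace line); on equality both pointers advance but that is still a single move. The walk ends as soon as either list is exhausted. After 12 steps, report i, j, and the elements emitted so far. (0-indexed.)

[i=0,j=0] 0==0 emit → i++,j++
[i=1,j=1] 1==1 emit → i++,j++
[i=2,j=2] 3<13 → i++
[i=3,j=2] 6<13 → i++
[i=4,j=2] 8<13 → i++
[i=5,j=2] 9<13 → i++
[i=6,j=2] 11<13 → i++
[i=7,j=2] 12<13 → i++
[i=8,j=2] 16>13 → j++
[i=8,j=3] 16>15 → j++
[i=8,j=4] 16<18 → i++
[i=9,j=4] 20>18 → j++

i=9, j=5, emitted=[0, 1]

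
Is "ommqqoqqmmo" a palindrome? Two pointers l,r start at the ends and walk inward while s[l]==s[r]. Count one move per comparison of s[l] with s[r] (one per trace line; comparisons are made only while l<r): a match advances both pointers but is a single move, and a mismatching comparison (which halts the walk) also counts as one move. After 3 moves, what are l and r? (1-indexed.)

[1,11] 'o'=='o' → l++,r--
[2,10] 'm'=='m' → l++,r--
[3,9] 'm'=='m' → l++,r--

l=4, r=8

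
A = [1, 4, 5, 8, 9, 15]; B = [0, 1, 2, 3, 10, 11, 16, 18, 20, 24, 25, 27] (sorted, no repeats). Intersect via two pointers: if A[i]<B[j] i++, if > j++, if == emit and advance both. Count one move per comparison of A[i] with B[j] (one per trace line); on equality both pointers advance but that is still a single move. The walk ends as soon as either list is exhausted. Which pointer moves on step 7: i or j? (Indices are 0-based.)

i

i=0 j=0: 1>0, j++
i=0 j=1: 1==1 emit, i++,j++
i=1 j=2: 4>2, j++
i=1 j=3: 4>3, j++
i=1 j=4: 4<10, i++
i=2 j=4: 5<10, i++
i=3 j=4: 8<10, i++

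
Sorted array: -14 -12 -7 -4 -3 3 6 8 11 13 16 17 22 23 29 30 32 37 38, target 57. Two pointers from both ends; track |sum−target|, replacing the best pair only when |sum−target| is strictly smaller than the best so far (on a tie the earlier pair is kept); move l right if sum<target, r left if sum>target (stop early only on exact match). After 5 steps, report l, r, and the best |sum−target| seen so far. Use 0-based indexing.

l=5, r=18, best |Δ|=22

l=0 r=18: -14+38=24 d=33 *, l++
l=1 r=18: -12+38=26 d=31 *, l++
l=2 r=18: -7+38=31 d=26 *, l++
l=3 r=18: -4+38=34 d=23 *, l++
l=4 r=18: -3+38=35 d=22 *, l++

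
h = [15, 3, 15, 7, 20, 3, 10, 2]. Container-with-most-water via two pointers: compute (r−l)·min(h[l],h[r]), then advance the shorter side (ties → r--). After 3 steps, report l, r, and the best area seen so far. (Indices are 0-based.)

[0,7] min(15,2)*7=14 best=14 * → r--
[0,6] min(15,10)*6=60 best=60 * → r--
[0,5] min(15,3)*5=15 best=60 → r--

l=0, r=4, best area=60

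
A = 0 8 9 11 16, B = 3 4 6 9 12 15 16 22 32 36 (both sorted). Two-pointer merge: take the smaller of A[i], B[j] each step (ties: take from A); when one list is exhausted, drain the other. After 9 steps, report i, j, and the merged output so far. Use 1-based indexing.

i=5, j=6, merged so far=[0, 3, 4, 6, 8, 9, 9, 11, 12]

[i=1,j=1] A[i]=0<=B[j]=3 take 0 → i++
[i=2,j=1] A[i]=8>B[j]=3 take 3 → j++
[i=2,j=2] A[i]=8>B[j]=4 take 4 → j++
[i=2,j=3] A[i]=8>B[j]=6 take 6 → j++
[i=2,j=4] A[i]=8<=B[j]=9 take 8 → i++
[i=3,j=4] A[i]=9<=B[j]=9 take 9 → i++
[i=4,j=4] A[i]=11>B[j]=9 take 9 → j++
[i=4,j=5] A[i]=11<=B[j]=12 take 11 → i++
[i=5,j=5] A[i]=16>B[j]=12 take 12 → j++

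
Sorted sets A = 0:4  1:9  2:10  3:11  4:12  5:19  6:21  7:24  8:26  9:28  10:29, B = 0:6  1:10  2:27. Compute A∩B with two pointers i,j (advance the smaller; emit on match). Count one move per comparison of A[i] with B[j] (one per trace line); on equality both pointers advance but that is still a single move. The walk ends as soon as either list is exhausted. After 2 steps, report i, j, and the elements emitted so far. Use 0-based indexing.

[i=0,j=0] 4<6 → i++
[i=1,j=0] 9>6 → j++

i=1, j=1, emitted=[]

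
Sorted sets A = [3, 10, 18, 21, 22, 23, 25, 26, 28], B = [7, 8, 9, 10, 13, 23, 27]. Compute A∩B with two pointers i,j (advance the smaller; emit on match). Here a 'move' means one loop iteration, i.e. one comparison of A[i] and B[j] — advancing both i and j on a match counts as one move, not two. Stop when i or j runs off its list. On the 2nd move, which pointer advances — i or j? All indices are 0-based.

i=0 j=0: 3<7, i++
i=1 j=0: 10>7, j++

j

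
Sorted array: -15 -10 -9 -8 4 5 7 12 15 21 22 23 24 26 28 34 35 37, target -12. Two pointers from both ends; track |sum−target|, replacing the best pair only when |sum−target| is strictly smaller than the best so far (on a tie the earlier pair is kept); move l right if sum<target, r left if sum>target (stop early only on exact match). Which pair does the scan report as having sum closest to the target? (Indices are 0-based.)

pair (-15, 4) with sum -11 (|Δ|=1)

l=0 r=17: -15+37=22 d=34 *, r--
l=0 r=16: -15+35=20 d=32 *, r--
l=0 r=15: -15+34=19 d=31 *, r--
l=0 r=14: -15+28=13 d=25 *, r--
l=0 r=13: -15+26=11 d=23 *, r--
l=0 r=12: -15+24=9 d=21 *, r--
l=0 r=11: -15+23=8 d=20 *, r--
l=0 r=10: -15+22=7 d=19 *, r--
l=0 r=9: -15+21=6 d=18 *, r--
l=0 r=8: -15+15=0 d=12 *, r--
l=0 r=7: -15+12=-3 d=9 *, r--
l=0 r=6: -15+7=-8 d=4 *, r--
l=0 r=5: -15+5=-10 d=2 *, r--
l=0 r=4: -15+4=-11 d=1 *, r--
l=0 r=3: -15+-8=-23 d=11, l++
l=1 r=3: -10+-8=-18 d=6, l++
l=2 r=3: -9+-8=-17 d=5, l++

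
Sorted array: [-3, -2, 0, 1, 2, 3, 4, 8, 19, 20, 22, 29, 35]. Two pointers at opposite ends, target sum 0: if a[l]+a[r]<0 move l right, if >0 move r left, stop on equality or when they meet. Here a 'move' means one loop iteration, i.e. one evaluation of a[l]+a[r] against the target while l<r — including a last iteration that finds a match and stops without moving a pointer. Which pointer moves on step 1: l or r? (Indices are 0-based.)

[0,12] -3+35=32 >0 → r--

r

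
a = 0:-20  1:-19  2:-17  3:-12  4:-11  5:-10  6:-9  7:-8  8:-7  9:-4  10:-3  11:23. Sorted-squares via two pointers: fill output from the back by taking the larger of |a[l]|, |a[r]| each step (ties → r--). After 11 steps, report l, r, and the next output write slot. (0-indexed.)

[0,11] |-20|<=|23| out[11]=529 → r--
[0,10] |-20|>|-3| out[10]=400 → l++
[1,10] |-19|>|-3| out[9]=361 → l++
[2,10] |-17|>|-3| out[8]=289 → l++
[3,10] |-12|>|-3| out[7]=144 → l++
[4,10] |-11|>|-3| out[6]=121 → l++
[5,10] |-10|>|-3| out[5]=100 → l++
[6,10] |-9|>|-3| out[4]=81 → l++
[7,10] |-8|>|-3| out[3]=64 → l++
[8,10] |-7|>|-3| out[2]=49 → l++
[9,10] |-4|>|-3| out[1]=16 → l++

l=10, r=10, next write slot=0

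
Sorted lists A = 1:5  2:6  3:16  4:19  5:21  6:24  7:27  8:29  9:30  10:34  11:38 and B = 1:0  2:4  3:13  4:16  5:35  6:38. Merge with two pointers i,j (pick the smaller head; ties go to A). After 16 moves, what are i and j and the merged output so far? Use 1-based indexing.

[i=1,j=1] A[i]=5>B[j]=0 take 0 → j++
[i=1,j=2] A[i]=5>B[j]=4 take 4 → j++
[i=1,j=3] A[i]=5<=B[j]=13 take 5 → i++
[i=2,j=3] A[i]=6<=B[j]=13 take 6 → i++
[i=3,j=3] A[i]=16>B[j]=13 take 13 → j++
[i=3,j=4] A[i]=16<=B[j]=16 take 16 → i++
[i=4,j=4] A[i]=19>B[j]=16 take 16 → j++
[i=4,j=5] A[i]=19<=B[j]=35 take 19 → i++
[i=5,j=5] A[i]=21<=B[j]=35 take 21 → i++
[i=6,j=5] A[i]=24<=B[j]=35 take 24 → i++
[i=7,j=5] A[i]=27<=B[j]=35 take 27 → i++
[i=8,j=5] A[i]=29<=B[j]=35 take 29 → i++
[i=9,j=5] A[i]=30<=B[j]=35 take 30 → i++
[i=10,j=5] A[i]=34<=B[j]=35 take 34 → i++
[i=11,j=5] A[i]=38>B[j]=35 take 35 → j++
[i=11,j=6] A[i]=38<=B[j]=38 take 38 → i++

i=12, j=6, merged so far=[0, 4, 5, 6, 13, 16, 16, 19, 21, 24, 27, 29, 30, 34, 35, 38]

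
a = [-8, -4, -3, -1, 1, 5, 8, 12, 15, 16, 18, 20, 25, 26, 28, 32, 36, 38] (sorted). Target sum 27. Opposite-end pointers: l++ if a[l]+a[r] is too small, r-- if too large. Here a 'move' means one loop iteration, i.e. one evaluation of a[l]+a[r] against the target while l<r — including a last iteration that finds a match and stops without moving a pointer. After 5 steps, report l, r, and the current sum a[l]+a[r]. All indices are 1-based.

[1,18] -8+38=30 >27 → r--
[1,17] -8+36=28 >27 → r--
[1,16] -8+32=24 <27 → l++
[2,16] -4+32=28 >27 → r--
[2,15] -4+28=24 <27 → l++

l=3, r=15, sum=25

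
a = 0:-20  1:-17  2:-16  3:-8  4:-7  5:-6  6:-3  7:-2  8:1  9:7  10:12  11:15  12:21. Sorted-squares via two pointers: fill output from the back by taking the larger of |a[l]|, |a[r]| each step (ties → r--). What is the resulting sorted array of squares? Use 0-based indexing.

[1, 4, 9, 36, 49, 49, 64, 144, 225, 256, 289, 400, 441]

l=0 r=12: |-20|<=|21| out[12]=441, r--
l=0 r=11: |-20|>|15| out[11]=400, l++
l=1 r=11: |-17|>|15| out[10]=289, l++
l=2 r=11: |-16|>|15| out[9]=256, l++
l=3 r=11: |-8|<=|15| out[8]=225, r--
l=3 r=10: |-8|<=|12| out[7]=144, r--
l=3 r=9: |-8|>|7| out[6]=64, l++
l=4 r=9: |-7|<=|7| out[5]=49, r--
l=4 r=8: |-7|>|1| out[4]=49, l++
l=5 r=8: |-6|>|1| out[3]=36, l++
l=6 r=8: |-3|>|1| out[2]=9, l++
l=7 r=8: |-2|>|1| out[1]=4, l++
l=8 r=8: |1|<=|1| out[0]=1, r--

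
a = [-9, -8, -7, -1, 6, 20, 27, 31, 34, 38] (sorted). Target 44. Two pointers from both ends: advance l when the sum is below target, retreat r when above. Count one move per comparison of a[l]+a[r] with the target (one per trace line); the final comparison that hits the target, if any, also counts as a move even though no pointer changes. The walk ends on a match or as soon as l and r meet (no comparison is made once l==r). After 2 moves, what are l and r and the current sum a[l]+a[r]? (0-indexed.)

l=0 r=9: -9+38=29 <44, l++
l=1 r=9: -8+38=30 <44, l++

l=2, r=9, sum=31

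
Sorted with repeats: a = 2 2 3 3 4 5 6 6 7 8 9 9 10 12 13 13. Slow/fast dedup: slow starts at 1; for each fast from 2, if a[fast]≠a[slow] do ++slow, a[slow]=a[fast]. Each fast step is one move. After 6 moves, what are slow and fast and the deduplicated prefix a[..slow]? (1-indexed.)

slow=5, fast=8, prefix=[2, 3, 4, 5, 6]

slow=1 fast=2: a[fast]=2=a[slow] dup, fast++
slow=1 fast=3: a[fast]=3≠a[slow]=2 write a[2]=3, slow++,fast++
slow=2 fast=4: a[fast]=3=a[slow] dup, fast++
slow=2 fast=5: a[fast]=4≠a[slow]=3 write a[3]=4, slow++,fast++
slow=3 fast=6: a[fast]=5≠a[slow]=4 write a[4]=5, slow++,fast++
slow=4 fast=7: a[fast]=6≠a[slow]=5 write a[5]=6, slow++,fast++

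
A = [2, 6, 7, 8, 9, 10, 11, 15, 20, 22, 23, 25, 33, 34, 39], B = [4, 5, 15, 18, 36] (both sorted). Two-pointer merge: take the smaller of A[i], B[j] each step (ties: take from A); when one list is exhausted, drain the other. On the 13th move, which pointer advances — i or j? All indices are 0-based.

i

i=0 j=0: A[i]=2<=B[j]=4 take 2, i++
i=1 j=0: A[i]=6>B[j]=4 take 4, j++
i=1 j=1: A[i]=6>B[j]=5 take 5, j++
i=1 j=2: A[i]=6<=B[j]=15 take 6, i++
i=2 j=2: A[i]=7<=B[j]=15 take 7, i++
i=3 j=2: A[i]=8<=B[j]=15 take 8, i++
i=4 j=2: A[i]=9<=B[j]=15 take 9, i++
i=5 j=2: A[i]=10<=B[j]=15 take 10, i++
i=6 j=2: A[i]=11<=B[j]=15 take 11, i++
i=7 j=2: A[i]=15<=B[j]=15 take 15, i++
i=8 j=2: A[i]=20>B[j]=15 take 15, j++
i=8 j=3: A[i]=20>B[j]=18 take 18, j++
i=8 j=4: A[i]=20<=B[j]=36 take 20, i++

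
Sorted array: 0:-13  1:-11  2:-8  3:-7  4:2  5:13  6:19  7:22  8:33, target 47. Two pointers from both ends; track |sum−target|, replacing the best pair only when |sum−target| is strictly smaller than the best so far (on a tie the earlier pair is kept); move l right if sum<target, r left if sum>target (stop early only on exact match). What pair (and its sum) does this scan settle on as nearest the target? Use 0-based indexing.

[0,8] -13+33=20 d=27 * → l++
[1,8] -11+33=22 d=25 * → l++
[2,8] -8+33=25 d=22 * → l++
[3,8] -7+33=26 d=21 * → l++
[4,8] 2+33=35 d=12 * → l++
[5,8] 13+33=46 d=1 * → l++
[6,8] 19+33=52 d=5 → r--
[6,7] 19+22=41 d=6 → l++

pair (13, 33) with sum 46 (|Δ|=1)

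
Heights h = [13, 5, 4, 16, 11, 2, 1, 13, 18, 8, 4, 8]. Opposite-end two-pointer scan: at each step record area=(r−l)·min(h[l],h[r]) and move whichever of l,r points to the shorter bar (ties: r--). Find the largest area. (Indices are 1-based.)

[1,12] min(13,8)*11=88 best=88 * → r--
[1,11] min(13,4)*10=40 best=88 → r--
[1,10] min(13,8)*9=72 best=88 → r--
[1,9] min(13,18)*8=104 best=104 * → l++
[2,9] min(5,18)*7=35 best=104 → l++
[3,9] min(4,18)*6=24 best=104 → l++
[4,9] min(16,18)*5=80 best=104 → l++
[5,9] min(11,18)*4=44 best=104 → l++
[6,9] min(2,18)*3=6 best=104 → l++
[7,9] min(1,18)*2=2 best=104 → l++
[8,9] min(13,18)*1=13 best=104 → l++

max area = 104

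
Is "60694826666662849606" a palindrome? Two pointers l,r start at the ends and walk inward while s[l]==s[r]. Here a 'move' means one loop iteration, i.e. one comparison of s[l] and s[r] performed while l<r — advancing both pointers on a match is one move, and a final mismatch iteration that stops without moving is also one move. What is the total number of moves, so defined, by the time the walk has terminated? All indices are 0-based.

[0,19] '6'=='6' → l++,r--
[1,18] '0'=='0' → l++,r--
[2,17] '6'=='6' → l++,r--
[3,16] '9'=='9' → l++,r--
[4,15] '4'=='4' → l++,r--
[5,14] '8'=='8' → l++,r--
[6,13] '2'=='2' → l++,r--
[7,12] '6'=='6' → l++,r--
[8,11] '6'=='6' → l++,r--
[9,10] '6'=='6' → l++,r--

10 moves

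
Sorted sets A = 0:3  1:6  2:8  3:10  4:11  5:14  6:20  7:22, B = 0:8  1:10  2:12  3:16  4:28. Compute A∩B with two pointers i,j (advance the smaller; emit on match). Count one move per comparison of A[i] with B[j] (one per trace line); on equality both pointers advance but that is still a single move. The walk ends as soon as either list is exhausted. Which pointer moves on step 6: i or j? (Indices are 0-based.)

[i=0,j=0] 3<8 → i++
[i=1,j=0] 6<8 → i++
[i=2,j=0] 8==8 emit → i++,j++
[i=3,j=1] 10==10 emit → i++,j++
[i=4,j=2] 11<12 → i++
[i=5,j=2] 14>12 → j++

j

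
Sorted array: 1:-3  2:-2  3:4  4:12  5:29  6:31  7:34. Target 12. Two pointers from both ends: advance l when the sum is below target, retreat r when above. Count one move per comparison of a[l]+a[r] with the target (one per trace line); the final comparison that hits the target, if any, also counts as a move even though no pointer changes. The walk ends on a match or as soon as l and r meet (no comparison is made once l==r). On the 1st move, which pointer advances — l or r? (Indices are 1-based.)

r

[1,7] -3+34=31 >12 → r--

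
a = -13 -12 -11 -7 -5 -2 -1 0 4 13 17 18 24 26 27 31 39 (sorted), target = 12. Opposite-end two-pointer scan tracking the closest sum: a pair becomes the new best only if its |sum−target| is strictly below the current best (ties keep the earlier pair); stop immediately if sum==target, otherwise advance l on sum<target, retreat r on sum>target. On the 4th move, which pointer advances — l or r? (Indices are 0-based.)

r

[0,16] -13+39=26 d=14 * → r--
[0,15] -13+31=18 d=6 * → r--
[0,14] -13+27=14 d=2 * → r--
[0,13] -13+26=13 d=1 * → r--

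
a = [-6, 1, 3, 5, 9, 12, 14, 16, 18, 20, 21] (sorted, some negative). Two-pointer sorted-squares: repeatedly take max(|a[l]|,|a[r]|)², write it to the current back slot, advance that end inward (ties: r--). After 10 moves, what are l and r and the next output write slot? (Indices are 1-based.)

[1,11] |-6|<=|21| out[11]=441 → r--
[1,10] |-6|<=|20| out[10]=400 → r--
[1,9] |-6|<=|18| out[9]=324 → r--
[1,8] |-6|<=|16| out[8]=256 → r--
[1,7] |-6|<=|14| out[7]=196 → r--
[1,6] |-6|<=|12| out[6]=144 → r--
[1,5] |-6|<=|9| out[5]=81 → r--
[1,4] |-6|>|5| out[4]=36 → l++
[2,4] |1|<=|5| out[3]=25 → r--
[2,3] |1|<=|3| out[2]=9 → r--

l=2, r=2, next write slot=1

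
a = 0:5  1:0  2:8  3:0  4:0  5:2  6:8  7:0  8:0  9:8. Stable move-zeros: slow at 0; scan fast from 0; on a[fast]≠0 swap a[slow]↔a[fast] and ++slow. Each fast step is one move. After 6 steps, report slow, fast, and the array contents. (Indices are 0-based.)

slow=3, fast=6, a=[5, 8, 2, 0, 0, 0, 8, 0, 0, 8]

(s=0,f=0) a[fast]=5≠0 swap→a[0]=5 → slow++,fast++
(s=1,f=1) a[fast]=0 → fast++
(s=1,f=2) a[fast]=8≠0 swap→a[1]=8 → slow++,fast++
(s=2,f=3) a[fast]=0 → fast++
(s=2,f=4) a[fast]=0 → fast++
(s=2,f=5) a[fast]=2≠0 swap→a[2]=2 → slow++,fast++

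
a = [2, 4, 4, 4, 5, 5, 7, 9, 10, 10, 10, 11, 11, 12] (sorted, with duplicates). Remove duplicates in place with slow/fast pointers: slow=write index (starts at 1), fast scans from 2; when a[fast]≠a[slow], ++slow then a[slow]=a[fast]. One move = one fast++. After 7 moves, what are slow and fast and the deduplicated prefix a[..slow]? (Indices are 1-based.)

slow=5, fast=9, prefix=[2, 4, 5, 7, 9]

(s=1,f=2) a[fast]=4≠a[slow]=2 write a[2]=4 → slow++,fast++
(s=2,f=3) a[fast]=4=a[slow] dup → fast++
(s=2,f=4) a[fast]=4=a[slow] dup → fast++
(s=2,f=5) a[fast]=5≠a[slow]=4 write a[3]=5 → slow++,fast++
(s=3,f=6) a[fast]=5=a[slow] dup → fast++
(s=3,f=7) a[fast]=7≠a[slow]=5 write a[4]=7 → slow++,fast++
(s=4,f=8) a[fast]=9≠a[slow]=7 write a[5]=9 → slow++,fast++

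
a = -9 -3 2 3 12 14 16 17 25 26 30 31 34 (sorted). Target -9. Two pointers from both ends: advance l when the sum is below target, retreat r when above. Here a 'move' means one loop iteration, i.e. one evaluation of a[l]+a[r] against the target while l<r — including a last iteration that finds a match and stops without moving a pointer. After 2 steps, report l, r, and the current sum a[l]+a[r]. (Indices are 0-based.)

[0,12] -9+34=25 >-9 → r--
[0,11] -9+31=22 >-9 → r--

l=0, r=10, sum=21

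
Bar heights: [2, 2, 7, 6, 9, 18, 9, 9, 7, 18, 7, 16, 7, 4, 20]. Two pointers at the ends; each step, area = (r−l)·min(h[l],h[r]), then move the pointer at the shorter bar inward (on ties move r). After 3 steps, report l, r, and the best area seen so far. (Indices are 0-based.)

l=3, r=14, best area=84

l=0 r=14: min(2,20)*14=28 best=28 *, l++
l=1 r=14: min(2,20)*13=26 best=28, l++
l=2 r=14: min(7,20)*12=84 best=84 *, l++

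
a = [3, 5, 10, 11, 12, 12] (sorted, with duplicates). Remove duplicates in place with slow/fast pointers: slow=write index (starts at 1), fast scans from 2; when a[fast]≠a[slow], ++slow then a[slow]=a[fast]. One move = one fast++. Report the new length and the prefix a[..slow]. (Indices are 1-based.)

(s=1,f=2) a[fast]=5≠a[slow]=3 write a[2]=5 → slow++,fast++
(s=2,f=3) a[fast]=10≠a[slow]=5 write a[3]=10 → slow++,fast++
(s=3,f=4) a[fast]=11≠a[slow]=10 write a[4]=11 → slow++,fast++
(s=4,f=5) a[fast]=12≠a[slow]=11 write a[5]=12 → slow++,fast++
(s=5,f=6) a[fast]=12=a[slow] dup → fast++

length 5; prefix = [3, 5, 10, 11, 12]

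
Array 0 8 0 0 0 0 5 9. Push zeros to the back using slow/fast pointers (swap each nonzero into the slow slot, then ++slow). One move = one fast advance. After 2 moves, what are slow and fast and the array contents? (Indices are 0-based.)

slow=1, fast=2, a=[8, 0, 0, 0, 0, 0, 5, 9]

(s=0,f=0) a[fast]=0 → fast++
(s=0,f=1) a[fast]=8≠0 swap→a[0]=8 → slow++,fast++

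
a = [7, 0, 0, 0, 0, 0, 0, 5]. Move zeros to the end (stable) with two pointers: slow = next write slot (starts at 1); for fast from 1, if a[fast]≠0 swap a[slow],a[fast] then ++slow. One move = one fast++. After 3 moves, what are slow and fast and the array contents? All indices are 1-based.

slow=2, fast=4, a=[7, 0, 0, 0, 0, 0, 0, 5]

(s=1,f=1) a[fast]=7≠0 swap→a[1]=7 → slow++,fast++
(s=2,f=2) a[fast]=0 → fast++
(s=2,f=3) a[fast]=0 → fast++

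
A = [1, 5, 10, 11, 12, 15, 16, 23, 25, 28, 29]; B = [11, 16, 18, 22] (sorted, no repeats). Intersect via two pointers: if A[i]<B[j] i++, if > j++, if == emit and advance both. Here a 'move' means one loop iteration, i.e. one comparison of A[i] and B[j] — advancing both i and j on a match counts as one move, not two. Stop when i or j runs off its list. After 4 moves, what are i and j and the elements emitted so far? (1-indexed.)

i=5, j=2, emitted=[11]

i=1 j=1: 1<11, i++
i=2 j=1: 5<11, i++
i=3 j=1: 10<11, i++
i=4 j=1: 11==11 emit, i++,j++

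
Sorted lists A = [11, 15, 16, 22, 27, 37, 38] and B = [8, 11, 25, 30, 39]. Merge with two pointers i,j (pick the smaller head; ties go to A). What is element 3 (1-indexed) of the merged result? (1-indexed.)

merged[3] = 11

i=1 j=1: A[i]=11>B[j]=8 take 8, j++
i=1 j=2: A[i]=11<=B[j]=11 take 11, i++
i=2 j=2: A[i]=15>B[j]=11 take 11, j++
i=2 j=3: A[i]=15<=B[j]=25 take 15, i++
i=3 j=3: A[i]=16<=B[j]=25 take 16, i++
i=4 j=3: A[i]=22<=B[j]=25 take 22, i++
i=5 j=3: A[i]=27>B[j]=25 take 25, j++
i=5 j=4: A[i]=27<=B[j]=30 take 27, i++
i=6 j=4: A[i]=37>B[j]=30 take 30, j++
i=6 j=5: A[i]=37<=B[j]=39 take 37, i++
i=7 j=5: A[i]=38<=B[j]=39 take 38, i++
i=8 j=5: A done, take B[j]=39, j++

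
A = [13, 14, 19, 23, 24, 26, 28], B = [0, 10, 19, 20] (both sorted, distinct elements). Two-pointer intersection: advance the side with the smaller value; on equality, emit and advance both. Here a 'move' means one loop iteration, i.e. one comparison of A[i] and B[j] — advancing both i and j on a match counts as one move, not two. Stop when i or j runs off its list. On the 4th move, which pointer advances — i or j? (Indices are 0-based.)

i=0 j=0: 13>0, j++
i=0 j=1: 13>10, j++
i=0 j=2: 13<19, i++
i=1 j=2: 14<19, i++

i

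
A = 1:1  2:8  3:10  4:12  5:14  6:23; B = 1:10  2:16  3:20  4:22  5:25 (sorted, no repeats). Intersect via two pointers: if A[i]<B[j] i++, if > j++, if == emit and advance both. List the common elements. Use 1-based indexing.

intersection = [10]

[i=1,j=1] 1<10 → i++
[i=2,j=1] 8<10 → i++
[i=3,j=1] 10==10 emit → i++,j++
[i=4,j=2] 12<16 → i++
[i=5,j=2] 14<16 → i++
[i=6,j=2] 23>16 → j++
[i=6,j=3] 23>20 → j++
[i=6,j=4] 23>22 → j++
[i=6,j=5] 23<25 → i++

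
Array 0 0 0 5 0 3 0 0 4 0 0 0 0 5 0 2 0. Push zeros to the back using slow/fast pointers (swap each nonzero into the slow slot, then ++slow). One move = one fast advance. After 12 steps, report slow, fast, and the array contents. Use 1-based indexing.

slow=1 fast=1: a[fast]=0, fast++
slow=1 fast=2: a[fast]=0, fast++
slow=1 fast=3: a[fast]=0, fast++
slow=1 fast=4: a[fast]=5≠0 swap→a[1]=5, slow++,fast++
slow=2 fast=5: a[fast]=0, fast++
slow=2 fast=6: a[fast]=3≠0 swap→a[2]=3, slow++,fast++
slow=3 fast=7: a[fast]=0, fast++
slow=3 fast=8: a[fast]=0, fast++
slow=3 fast=9: a[fast]=4≠0 swap→a[3]=4, slow++,fast++
slow=4 fast=10: a[fast]=0, fast++
slow=4 fast=11: a[fast]=0, fast++
slow=4 fast=12: a[fast]=0, fast++

slow=4, fast=13, a=[5, 3, 4, 0, 0, 0, 0, 0, 0, 0, 0, 0, 0, 5, 0, 2, 0]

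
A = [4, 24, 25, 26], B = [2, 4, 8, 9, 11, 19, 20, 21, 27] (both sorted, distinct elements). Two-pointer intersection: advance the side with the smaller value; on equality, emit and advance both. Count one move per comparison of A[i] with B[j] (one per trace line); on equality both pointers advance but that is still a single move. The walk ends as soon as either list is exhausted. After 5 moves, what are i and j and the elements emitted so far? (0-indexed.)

i=1, j=5, emitted=[4]

i=0 j=0: 4>2, j++
i=0 j=1: 4==4 emit, i++,j++
i=1 j=2: 24>8, j++
i=1 j=3: 24>9, j++
i=1 j=4: 24>11, j++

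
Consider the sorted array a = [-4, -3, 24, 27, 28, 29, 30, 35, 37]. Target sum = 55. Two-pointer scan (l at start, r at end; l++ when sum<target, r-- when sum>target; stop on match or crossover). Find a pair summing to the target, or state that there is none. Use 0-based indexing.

(27, 28)

[0,8] -4+37=33 <55 → l++
[1,8] -3+37=34 <55 → l++
[2,8] 24+37=61 >55 → r--
[2,7] 24+35=59 >55 → r--
[2,6] 24+30=54 <55 → l++
[3,6] 27+30=57 >55 → r--
[3,5] 27+29=56 >55 → r--
[3,4] 27+28=55 → found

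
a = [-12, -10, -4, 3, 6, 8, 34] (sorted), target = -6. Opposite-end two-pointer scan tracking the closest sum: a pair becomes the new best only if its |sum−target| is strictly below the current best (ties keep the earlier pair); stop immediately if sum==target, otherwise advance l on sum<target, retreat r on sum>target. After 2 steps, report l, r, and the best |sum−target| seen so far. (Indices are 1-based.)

l=1 r=7: -12+34=22 d=28 *, r--
l=1 r=6: -12+8=-4 d=2 *, r--

l=1, r=5, best |Δ|=2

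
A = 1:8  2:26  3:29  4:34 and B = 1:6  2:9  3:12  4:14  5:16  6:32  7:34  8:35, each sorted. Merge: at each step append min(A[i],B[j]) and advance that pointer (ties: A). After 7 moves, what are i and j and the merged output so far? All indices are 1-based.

i=3, j=6, merged so far=[6, 8, 9, 12, 14, 16, 26]

[i=1,j=1] A[i]=8>B[j]=6 take 6 → j++
[i=1,j=2] A[i]=8<=B[j]=9 take 8 → i++
[i=2,j=2] A[i]=26>B[j]=9 take 9 → j++
[i=2,j=3] A[i]=26>B[j]=12 take 12 → j++
[i=2,j=4] A[i]=26>B[j]=14 take 14 → j++
[i=2,j=5] A[i]=26>B[j]=16 take 16 → j++
[i=2,j=6] A[i]=26<=B[j]=32 take 26 → i++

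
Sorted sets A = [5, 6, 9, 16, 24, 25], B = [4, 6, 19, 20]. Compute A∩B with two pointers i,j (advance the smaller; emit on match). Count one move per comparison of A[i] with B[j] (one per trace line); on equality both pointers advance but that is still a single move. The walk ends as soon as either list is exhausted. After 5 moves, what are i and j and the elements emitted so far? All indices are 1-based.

i=5, j=3, emitted=[6]

i=1 j=1: 5>4, j++
i=1 j=2: 5<6, i++
i=2 j=2: 6==6 emit, i++,j++
i=3 j=3: 9<19, i++
i=4 j=3: 16<19, i++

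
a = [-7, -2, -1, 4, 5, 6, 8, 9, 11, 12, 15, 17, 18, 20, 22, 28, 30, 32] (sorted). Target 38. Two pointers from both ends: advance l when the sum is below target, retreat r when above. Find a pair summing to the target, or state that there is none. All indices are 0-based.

[0,17] -7+32=25 <38 → l++
[1,17] -2+32=30 <38 → l++
[2,17] -1+32=31 <38 → l++
[3,17] 4+32=36 <38 → l++
[4,17] 5+32=37 <38 → l++
[5,17] 6+32=38 → found

(6, 32)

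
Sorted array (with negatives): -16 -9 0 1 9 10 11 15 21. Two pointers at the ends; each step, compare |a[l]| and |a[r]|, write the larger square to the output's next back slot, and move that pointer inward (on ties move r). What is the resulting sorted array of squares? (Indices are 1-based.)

[0, 1, 81, 81, 100, 121, 225, 256, 441]

l=1 r=9: |-16|<=|21| out[9]=441, r--
l=1 r=8: |-16|>|15| out[8]=256, l++
l=2 r=8: |-9|<=|15| out[7]=225, r--
l=2 r=7: |-9|<=|11| out[6]=121, r--
l=2 r=6: |-9|<=|10| out[5]=100, r--
l=2 r=5: |-9|<=|9| out[4]=81, r--
l=2 r=4: |-9|>|1| out[3]=81, l++
l=3 r=4: |0|<=|1| out[2]=1, r--
l=3 r=3: |0|<=|0| out[1]=0, r--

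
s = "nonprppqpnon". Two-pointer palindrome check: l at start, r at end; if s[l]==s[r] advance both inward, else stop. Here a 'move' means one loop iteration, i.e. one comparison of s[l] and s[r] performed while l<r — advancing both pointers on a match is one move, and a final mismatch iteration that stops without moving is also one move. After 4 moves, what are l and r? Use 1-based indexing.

l=5, r=8

l=1 r=12: 'n'=='n', l++,r--
l=2 r=11: 'o'=='o', l++,r--
l=3 r=10: 'n'=='n', l++,r--
l=4 r=9: 'p'=='p', l++,r--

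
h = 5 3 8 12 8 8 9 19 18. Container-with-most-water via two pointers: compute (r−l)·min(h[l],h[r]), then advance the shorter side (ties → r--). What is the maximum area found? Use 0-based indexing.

[0,8] min(5,18)*8=40 best=40 * → l++
[1,8] min(3,18)*7=21 best=40 → l++
[2,8] min(8,18)*6=48 best=48 * → l++
[3,8] min(12,18)*5=60 best=60 * → l++
[4,8] min(8,18)*4=32 best=60 → l++
[5,8] min(8,18)*3=24 best=60 → l++
[6,8] min(9,18)*2=18 best=60 → l++
[7,8] min(19,18)*1=18 best=60 → r--

max area = 60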